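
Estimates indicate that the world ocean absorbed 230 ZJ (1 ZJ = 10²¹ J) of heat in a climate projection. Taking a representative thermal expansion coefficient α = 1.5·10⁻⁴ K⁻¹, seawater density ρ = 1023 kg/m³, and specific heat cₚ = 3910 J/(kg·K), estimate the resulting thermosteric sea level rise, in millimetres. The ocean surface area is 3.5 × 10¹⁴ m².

Per unit area: Q = 230×10²¹ / (3.5×10¹⁴) ≈ 6.571×10⁸ J/m²
Δh = αQ/(ρcₚ) = 1.5×10⁻⁴ × 6.571×10⁸ / (1023 × 3910) ≈ 0.024642 m

Δh = 25 mm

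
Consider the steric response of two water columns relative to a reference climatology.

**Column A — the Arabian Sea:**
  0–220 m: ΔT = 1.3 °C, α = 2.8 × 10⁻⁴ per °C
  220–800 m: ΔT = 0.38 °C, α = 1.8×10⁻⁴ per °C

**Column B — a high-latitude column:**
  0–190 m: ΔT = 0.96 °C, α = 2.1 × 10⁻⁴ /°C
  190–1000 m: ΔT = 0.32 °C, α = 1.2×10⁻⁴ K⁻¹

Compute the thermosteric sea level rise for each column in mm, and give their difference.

A 2.8×10⁻⁴ × 220 × 1.3 = 0.08008 m
A Layer 2: 0.38 × 1.8×10⁻⁴ × 580 = 0.039672 m
A total: 0.119752 m
B 2.1×10⁻⁴ × 0.96 × 190 = 0.038304 m
B 810 × 0.32 × 1.2×10⁻⁴ = 0.031104 m
B total: 0.069408 m
Difference: 0.119752 − 0.069408 = 0.050344 m

A: 120 mm; B: 69 mm; difference 50 mm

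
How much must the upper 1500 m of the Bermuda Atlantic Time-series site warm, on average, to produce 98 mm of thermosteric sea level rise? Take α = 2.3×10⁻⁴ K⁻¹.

ΔT = Δh/(αH) = 0.098 / (2.3×10⁻⁴ × 1500) ≈ 0.2841 K

0.284 K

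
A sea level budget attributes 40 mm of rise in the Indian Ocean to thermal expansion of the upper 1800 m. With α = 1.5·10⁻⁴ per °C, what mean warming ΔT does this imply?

0.148 °C

ΔT = Δh/(αH) = 0.04 / (1.5×10⁻⁴ × 1800) ≈ 0.1481 °C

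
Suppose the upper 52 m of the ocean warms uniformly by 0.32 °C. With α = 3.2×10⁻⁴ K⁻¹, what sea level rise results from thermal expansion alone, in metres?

0.00532 m of thermosteric rise

Δh = αΔT·H = 3.2×10⁻⁴ × 0.32 × 52 = 0.0053248 m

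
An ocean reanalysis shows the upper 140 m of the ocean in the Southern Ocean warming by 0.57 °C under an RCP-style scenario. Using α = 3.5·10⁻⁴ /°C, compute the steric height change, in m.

Δh = αΔT·H = 3.5×10⁻⁴ × 0.57 × 140 = 0.02793 m

0.0279 m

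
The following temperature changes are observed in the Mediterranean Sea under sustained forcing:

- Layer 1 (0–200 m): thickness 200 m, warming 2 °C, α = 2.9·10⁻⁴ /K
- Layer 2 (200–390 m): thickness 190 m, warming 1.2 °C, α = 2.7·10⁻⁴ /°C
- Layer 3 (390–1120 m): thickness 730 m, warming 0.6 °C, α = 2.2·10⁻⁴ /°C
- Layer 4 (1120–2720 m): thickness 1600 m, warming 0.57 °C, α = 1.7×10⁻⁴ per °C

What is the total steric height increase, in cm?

about 42.9 cm

0–200 m: 200 × 2 × 2.9×10⁻⁴ = 0.11600 m
1.2 × 2.7×10⁻⁴ × 190 = 0.06156 m
730 × 2.2×10⁻⁴ × 0.6 = 0.09636 m
Layer 4: 1600 × 0.57 × 1.7×10⁻⁴ = 0.15504 m
Δh = 0.11600 + 0.06156 + 0.09636 + 0.15504 = 0.42896 m ≈ 42.9 cm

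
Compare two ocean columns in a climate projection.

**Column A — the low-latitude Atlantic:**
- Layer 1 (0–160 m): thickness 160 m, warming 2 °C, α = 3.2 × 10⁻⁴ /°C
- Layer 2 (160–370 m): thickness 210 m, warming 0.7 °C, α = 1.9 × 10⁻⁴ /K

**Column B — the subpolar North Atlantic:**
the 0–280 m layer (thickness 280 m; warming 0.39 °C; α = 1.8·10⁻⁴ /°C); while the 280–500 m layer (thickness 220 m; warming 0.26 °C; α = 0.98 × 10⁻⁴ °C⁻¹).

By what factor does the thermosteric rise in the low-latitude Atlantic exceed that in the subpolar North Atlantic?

A Layer 1: 2 × 3.2×10⁻⁴ × 160 = 0.10240 m
A 210 × 1.9×10⁻⁴ × 0.7 = 0.02793 m
A total: 0.13033 m
B 0–280 m: 280 × 0.39 × 1.8×10⁻⁴ = 0.019656 m
B 220 × 0.26 × 0.98×10⁻⁴ = 0.0056056 m
B total: 0.0252616 m
Ratio: 0.13033 / 0.0252616 ≈ 5.159

≈ 5.16×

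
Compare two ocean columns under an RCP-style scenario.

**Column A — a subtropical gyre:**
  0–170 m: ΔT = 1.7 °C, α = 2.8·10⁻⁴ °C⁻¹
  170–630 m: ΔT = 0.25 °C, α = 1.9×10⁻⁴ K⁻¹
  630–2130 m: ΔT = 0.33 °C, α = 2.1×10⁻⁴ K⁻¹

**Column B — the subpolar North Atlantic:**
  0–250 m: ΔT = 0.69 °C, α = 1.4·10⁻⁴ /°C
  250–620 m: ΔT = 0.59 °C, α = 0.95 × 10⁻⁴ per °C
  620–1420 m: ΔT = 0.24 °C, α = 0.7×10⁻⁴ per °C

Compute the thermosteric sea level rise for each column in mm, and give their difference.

Δh_A ≈ 210 mm, Δh_B ≈ 58 mm; difference ≈ 150 mm

A Layer 1: 1.7 × 2.8×10⁻⁴ × 170 = 0.08092 m
A 460 × 0.25 × 1.9×10⁻⁴ = 0.02185 m
A Layer 3: 1500 × 2.1×10⁻⁴ × 0.33 = 0.10395 m
A total: 0.20672 m
B Layer 1: 1.4×10⁻⁴ × 250 × 0.69 = 0.02415 m
B Layer 2: 370 × 0.95×10⁻⁴ × 0.59 = 0.0207385 m
B Layer 3: 0.24 × 0.7×10⁻⁴ × 800 = 0.01344 m
B total: 0.0583285 m
Difference: 0.20672 − 0.0583285 = 0.1483915 m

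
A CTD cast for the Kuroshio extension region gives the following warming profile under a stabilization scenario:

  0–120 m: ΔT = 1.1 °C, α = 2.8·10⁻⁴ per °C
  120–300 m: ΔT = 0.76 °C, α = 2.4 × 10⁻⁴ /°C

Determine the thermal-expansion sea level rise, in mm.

0–120 m: 2.8×10⁻⁴ × 1.1 × 120 = 0.03696 m
120–300 m: 0.76 × 180 × 2.4×10⁻⁴ = 0.032832 m
Δh = 0.03696 + 0.032832 = 0.069792 m

69.8 mm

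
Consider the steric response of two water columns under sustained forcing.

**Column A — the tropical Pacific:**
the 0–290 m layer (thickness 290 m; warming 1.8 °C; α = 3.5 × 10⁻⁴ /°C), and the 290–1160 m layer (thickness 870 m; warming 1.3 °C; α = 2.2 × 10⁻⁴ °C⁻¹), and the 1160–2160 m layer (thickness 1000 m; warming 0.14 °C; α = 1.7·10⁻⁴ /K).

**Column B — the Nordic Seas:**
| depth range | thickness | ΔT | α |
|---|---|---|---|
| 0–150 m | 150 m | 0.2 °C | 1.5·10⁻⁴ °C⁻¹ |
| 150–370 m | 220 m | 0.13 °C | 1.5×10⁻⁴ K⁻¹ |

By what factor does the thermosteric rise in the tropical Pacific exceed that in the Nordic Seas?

52

A Layer 1: 290 × 3.5×10⁻⁴ × 1.8 = 0.18270 m
A 290–1160 m: 870 × 2.2×10⁻⁴ × 1.3 = 0.24882 m
A Layer 3: 1.7×10⁻⁴ × 1000 × 0.14 = 0.02380 m
A total: 0.45532 m
B Layer 1: 0.2 × 150 × 1.5×10⁻⁴ = 0.00450 m
B Layer 2: 0.13 × 220 × 1.5×10⁻⁴ = 0.00429 m
B total: 0.00879 m
Ratio: 0.45532 / 0.00879 ≈ 51.80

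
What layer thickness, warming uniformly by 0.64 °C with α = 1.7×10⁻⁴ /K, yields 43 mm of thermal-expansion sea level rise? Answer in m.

H = Δh/(αΔT) = 0.043 / (1.7×10⁻⁴ × 0.64) ≈ 395.2 m

H ≈ 400 m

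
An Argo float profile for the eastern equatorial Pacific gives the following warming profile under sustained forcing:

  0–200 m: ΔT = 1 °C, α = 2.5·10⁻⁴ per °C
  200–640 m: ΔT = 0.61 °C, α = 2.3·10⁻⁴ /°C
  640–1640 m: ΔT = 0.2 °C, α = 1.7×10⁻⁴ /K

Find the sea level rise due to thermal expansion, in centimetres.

Δh = 14.6 cm

1 × 200 × 2.5×10⁻⁴ = 0.05000 m
0.61 × 440 × 2.3×10⁻⁴ = 0.061732 m
Layer 3: 1.7×10⁻⁴ × 1000 × 0.2 = 0.03400 m
Δh = 0.05000 + 0.061732 + 0.03400 = 0.145732 m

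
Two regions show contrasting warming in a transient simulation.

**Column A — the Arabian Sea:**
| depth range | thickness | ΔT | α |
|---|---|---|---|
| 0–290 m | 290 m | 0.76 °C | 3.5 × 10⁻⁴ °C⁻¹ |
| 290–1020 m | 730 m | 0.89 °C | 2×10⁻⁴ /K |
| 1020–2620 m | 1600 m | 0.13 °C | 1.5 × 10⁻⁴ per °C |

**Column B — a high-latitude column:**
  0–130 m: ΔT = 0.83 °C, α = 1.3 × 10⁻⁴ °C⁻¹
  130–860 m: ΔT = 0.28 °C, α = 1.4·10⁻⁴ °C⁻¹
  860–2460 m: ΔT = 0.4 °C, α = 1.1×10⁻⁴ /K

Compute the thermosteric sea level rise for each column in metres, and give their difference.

A Layer 1: 3.5×10⁻⁴ × 290 × 0.76 = 0.07714 m
A 290–1020 m: 2×10⁻⁴ × 730 × 0.89 = 0.12994 m
A 1.5×10⁻⁴ × 1600 × 0.13 = 0.03120 m
A total: 0.23828 m
B 0.83 × 130 × 1.3×10⁻⁴ = 0.014027 m
B Layer 2: 1.4×10⁻⁴ × 730 × 0.28 = 0.028616 m
B Layer 3: 1.1×10⁻⁴ × 0.4 × 1600 = 0.07040 m
B total: 0.113043 m
Difference: 0.23828 − 0.113043 = 0.125237 m

A: 0.238 m; B: 0.113 m; difference 0.125 m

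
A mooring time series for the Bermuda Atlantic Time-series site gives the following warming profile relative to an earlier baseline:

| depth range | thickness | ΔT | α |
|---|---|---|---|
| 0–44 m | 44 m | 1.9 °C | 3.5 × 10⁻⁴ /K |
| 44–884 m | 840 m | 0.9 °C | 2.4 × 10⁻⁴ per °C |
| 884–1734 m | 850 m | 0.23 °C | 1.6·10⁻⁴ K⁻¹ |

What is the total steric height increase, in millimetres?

242 mm

0–44 m: 3.5×10⁻⁴ × 1.9 × 44 = 0.02926 m
Layer 2: 840 × 0.9 × 2.4×10⁻⁴ = 0.18144 m
Layer 3: 0.23 × 1.6×10⁻⁴ × 850 = 0.03128 m
Δh = 0.02926 + 0.18144 + 0.03128 = 0.24198 m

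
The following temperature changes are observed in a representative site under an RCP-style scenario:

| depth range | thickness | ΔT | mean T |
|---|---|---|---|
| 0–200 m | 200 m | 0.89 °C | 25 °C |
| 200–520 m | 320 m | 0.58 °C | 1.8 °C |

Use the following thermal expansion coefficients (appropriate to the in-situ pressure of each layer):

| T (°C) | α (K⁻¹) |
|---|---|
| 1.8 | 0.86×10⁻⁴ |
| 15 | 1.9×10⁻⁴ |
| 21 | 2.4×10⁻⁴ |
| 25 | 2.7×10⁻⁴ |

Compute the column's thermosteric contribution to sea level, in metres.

Layer 1 at 25 °C → α = 2.7×10⁻⁴ K⁻¹
Layer 2 at 1.8 °C → α = 0.86×10⁻⁴ K⁻¹
Layer 1: 200 × 2.7×10⁻⁴ × 0.89 = 0.04806 m
200–520 m: 0.58 × 320 × 0.86×10⁻⁴ = 0.0159616 m
Δh = 0.04806 + 0.0159616 = 0.0640216 m

Δh = 0.0640 m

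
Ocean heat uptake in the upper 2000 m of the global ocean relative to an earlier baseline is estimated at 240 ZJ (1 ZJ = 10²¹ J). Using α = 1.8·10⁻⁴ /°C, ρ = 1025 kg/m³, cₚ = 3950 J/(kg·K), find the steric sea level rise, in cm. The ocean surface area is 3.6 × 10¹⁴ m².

Per unit area: Q = 240×10²¹ / (3.6×10¹⁴) ≈ 6.667×10⁸ J/m²
Δh = αQ/(ρcₚ) = 1.8×10⁻⁴ × 6.667×10⁸ / (1025 × 3950) ≈ 0.02964 m

Δh = 3.0 cm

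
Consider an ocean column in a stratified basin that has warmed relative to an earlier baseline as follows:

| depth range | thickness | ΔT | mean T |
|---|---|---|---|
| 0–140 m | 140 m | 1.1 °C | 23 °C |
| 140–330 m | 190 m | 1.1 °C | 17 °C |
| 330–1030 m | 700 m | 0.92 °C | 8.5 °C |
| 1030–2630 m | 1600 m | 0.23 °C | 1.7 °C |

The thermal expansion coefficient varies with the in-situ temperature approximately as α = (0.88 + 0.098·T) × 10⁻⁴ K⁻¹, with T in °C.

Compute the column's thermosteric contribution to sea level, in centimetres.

about 25.0 cm

Layer 1: α = (0.88 + 0.098×23)×10⁻⁴ = 3.134×10⁻⁴ K⁻¹
Layer 2: α = (0.88 + 0.098×17)×10⁻⁴ = 2.546×10⁻⁴ K⁻¹
Layer 3: α = (0.88 + 0.098×8.5)×10⁻⁴ = 1.713×10⁻⁴ K⁻¹
Layer 4: α = (0.88 + 0.098×1.7)×10⁻⁴ = 1.0466×10⁻⁴ K⁻¹
0–140 m: 140 × 1.1 × 3.134×10⁻⁴ = 0.0482636 m
2.546×10⁻⁴ × 1.1 × 190 = 0.0532114 m
1.713×10⁻⁴ × 700 × 0.92 = 0.1103172 m
1030–2630 m: 1600 × 0.23 × 1.0466×10⁻⁴ = 0.03851488 m
Δh = 0.0482636 + 0.0532114 + 0.1103172 + 0.03851488 = 0.25030708 m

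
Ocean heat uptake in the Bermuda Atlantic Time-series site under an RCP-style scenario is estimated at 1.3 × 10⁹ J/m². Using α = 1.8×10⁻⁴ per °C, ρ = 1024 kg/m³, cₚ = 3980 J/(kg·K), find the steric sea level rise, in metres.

Δh ≈ 0.0574 m

Δh = αQ/(ρcₚ) = 1.8×10⁻⁴ × 1.3×10⁹ / (1024 × 3980) ≈ 0.057416 m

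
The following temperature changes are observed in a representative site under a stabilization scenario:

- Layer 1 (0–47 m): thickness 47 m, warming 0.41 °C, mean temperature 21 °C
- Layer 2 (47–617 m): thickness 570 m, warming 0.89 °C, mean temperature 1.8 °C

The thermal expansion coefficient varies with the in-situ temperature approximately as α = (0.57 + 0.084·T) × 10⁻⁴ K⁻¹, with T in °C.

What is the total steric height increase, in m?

about 0.0411 m

Layer 1: α = (0.57 + 0.084×21)×10⁻⁴ = 2.334×10⁻⁴ K⁻¹
Layer 2: α = (0.57 + 0.084×1.8)×10⁻⁴ = 0.7212×10⁻⁴ K⁻¹
Layer 1: 2.334×10⁻⁴ × 0.41 × 47 = 0.004497618 m
Layer 2: 570 × 0.7212×10⁻⁴ × 0.89 = 0.036586476 m
Δh = 0.004497618 + 0.036586476 = 0.041084094 m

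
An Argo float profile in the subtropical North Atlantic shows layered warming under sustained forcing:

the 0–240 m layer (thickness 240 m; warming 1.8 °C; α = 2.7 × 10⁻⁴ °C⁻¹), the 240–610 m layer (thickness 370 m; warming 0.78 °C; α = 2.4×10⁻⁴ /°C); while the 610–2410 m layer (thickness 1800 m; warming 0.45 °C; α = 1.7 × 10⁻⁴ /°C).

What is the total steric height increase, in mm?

Layer 1: 2.7×10⁻⁴ × 1.8 × 240 = 0.11664 m
240–610 m: 370 × 2.4×10⁻⁴ × 0.78 = 0.069264 m
Layer 3: 0.45 × 1.7×10⁻⁴ × 1800 = 0.13770 m
Δh = 0.11664 + 0.069264 + 0.13770 = 0.323604 m

324 mm of thermosteric rise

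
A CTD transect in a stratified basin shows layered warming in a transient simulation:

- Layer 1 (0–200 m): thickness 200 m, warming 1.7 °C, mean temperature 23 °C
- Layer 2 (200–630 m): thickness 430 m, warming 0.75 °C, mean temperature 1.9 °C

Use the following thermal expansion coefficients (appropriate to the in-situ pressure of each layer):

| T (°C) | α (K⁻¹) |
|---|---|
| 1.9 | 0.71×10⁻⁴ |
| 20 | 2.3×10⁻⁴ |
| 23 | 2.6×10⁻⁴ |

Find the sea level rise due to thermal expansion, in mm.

Layer 1 at 23 °C → α = 2.6×10⁻⁴ K⁻¹
Layer 2 at 1.9 °C → α = 0.71×10⁻⁴ K⁻¹
200 × 1.7 × 2.6×10⁻⁴ = 0.08840 m
0.75 × 430 × 0.71×10⁻⁴ = 0.0228975 m
Δh = 0.08840 + 0.0228975 = 0.1112975 m

111 mm of thermosteric rise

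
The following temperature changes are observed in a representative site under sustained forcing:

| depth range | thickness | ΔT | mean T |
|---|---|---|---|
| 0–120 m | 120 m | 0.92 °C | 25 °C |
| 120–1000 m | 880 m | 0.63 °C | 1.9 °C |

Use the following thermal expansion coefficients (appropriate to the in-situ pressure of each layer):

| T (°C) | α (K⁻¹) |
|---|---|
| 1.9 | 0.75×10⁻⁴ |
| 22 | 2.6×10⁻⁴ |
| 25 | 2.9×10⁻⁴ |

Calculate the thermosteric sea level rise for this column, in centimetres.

Layer 1 at 25 °C → α = 2.9×10⁻⁴ K⁻¹
Layer 2 at 1.9 °C → α = 0.75×10⁻⁴ K⁻¹
2.9×10⁻⁴ × 0.92 × 120 = 0.032016 m
120–1000 m: 0.63 × 880 × 0.75×10⁻⁴ = 0.04158 m
Δh = 0.032016 + 0.04158 = 0.073596 m

7.36 cm of thermosteric rise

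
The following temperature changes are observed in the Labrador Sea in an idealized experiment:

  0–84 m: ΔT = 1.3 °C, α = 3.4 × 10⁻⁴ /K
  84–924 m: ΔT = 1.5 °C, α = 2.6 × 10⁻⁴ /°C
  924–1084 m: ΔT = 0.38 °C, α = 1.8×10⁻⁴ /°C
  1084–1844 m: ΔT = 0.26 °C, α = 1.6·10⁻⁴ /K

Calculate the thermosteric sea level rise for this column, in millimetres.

0–84 m: 84 × 3.4×10⁻⁴ × 1.3 = 0.037128 m
1.5 × 2.6×10⁻⁴ × 840 = 0.32760 m
924–1084 m: 160 × 0.38 × 1.8×10⁻⁴ = 0.010944 m
1084–1844 m: 760 × 0.26 × 1.6×10⁻⁴ = 0.031616 m
Δh = 0.037128 + 0.32760 + 0.010944 + 0.031616 = 0.407288 m ≈ 410 mm

Δh ≈ 410 mm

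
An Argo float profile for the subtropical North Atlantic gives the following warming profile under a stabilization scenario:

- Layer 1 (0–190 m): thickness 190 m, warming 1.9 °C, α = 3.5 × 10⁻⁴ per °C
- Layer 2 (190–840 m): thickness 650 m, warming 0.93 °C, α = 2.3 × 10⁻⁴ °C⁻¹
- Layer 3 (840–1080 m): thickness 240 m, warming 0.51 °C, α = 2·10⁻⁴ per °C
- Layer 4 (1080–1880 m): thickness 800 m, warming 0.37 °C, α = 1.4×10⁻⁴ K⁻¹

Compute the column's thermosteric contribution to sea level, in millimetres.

Δh = 331 mm

3.5×10⁻⁴ × 1.9 × 190 = 0.12635 m
190–840 m: 2.3×10⁻⁴ × 0.93 × 650 = 0.139035 m
2×10⁻⁴ × 240 × 0.51 = 0.02448 m
1.4×10⁻⁴ × 800 × 0.37 = 0.04144 m
Δh = 0.12635 + 0.139035 + 0.02448 + 0.04144 = 0.331305 m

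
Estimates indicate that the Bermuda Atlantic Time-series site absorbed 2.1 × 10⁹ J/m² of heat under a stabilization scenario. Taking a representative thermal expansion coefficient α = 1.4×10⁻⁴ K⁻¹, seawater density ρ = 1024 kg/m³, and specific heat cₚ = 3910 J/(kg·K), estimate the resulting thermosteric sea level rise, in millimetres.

Δh = αQ/(ρcₚ) = 1.4×10⁻⁴ × 2.1×10⁹ / (1024 × 3910) ≈ 0.07343 m

Δh ≈ 73.4 mm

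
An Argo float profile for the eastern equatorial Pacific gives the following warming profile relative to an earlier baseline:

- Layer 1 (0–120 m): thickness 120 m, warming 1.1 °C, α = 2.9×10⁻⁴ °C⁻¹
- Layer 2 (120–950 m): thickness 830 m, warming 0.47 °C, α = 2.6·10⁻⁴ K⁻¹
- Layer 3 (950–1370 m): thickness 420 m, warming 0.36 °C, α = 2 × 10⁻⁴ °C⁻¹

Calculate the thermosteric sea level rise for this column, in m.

about 0.170 m

120 × 1.1 × 2.9×10⁻⁴ = 0.03828 m
0.47 × 830 × 2.6×10⁻⁴ = 0.101426 m
Layer 3: 420 × 2×10⁻⁴ × 0.36 = 0.03024 m
Δh = 0.03828 + 0.101426 + 0.03024 = 0.169946 m ≈ 0.170 m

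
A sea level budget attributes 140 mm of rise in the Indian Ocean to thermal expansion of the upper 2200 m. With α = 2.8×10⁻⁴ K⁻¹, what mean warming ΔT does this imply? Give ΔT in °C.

0.227 °C

ΔT = Δh/(αH) = 0.14 / (2.8×10⁻⁴ × 2200) ≈ 0.2273 °C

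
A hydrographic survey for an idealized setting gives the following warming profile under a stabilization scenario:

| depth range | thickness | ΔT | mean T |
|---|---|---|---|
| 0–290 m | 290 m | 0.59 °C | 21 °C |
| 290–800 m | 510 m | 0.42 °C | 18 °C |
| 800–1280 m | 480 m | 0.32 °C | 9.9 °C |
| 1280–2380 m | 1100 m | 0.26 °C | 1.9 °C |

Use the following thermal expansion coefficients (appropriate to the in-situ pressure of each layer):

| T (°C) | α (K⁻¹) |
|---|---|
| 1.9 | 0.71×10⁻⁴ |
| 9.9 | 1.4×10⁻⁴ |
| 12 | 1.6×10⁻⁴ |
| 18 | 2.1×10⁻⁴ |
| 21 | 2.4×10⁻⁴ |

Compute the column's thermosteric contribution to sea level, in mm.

128 mm of thermosteric rise

Layer 1 at 21 °C → α = 2.4×10⁻⁴ K⁻¹
Layer 2 at 18 °C → α = 2.1×10⁻⁴ K⁻¹
Layer 3 at 9.9 °C → α = 1.4×10⁻⁴ K⁻¹
Layer 4 at 1.9 °C → α = 0.71×10⁻⁴ K⁻¹
0–290 m: 2.4×10⁻⁴ × 0.59 × 290 = 0.041064 m
290–800 m: 0.42 × 2.1×10⁻⁴ × 510 = 0.044982 m
800–1280 m: 0.32 × 480 × 1.4×10⁻⁴ = 0.021504 m
1280–2380 m: 1100 × 0.71×10⁻⁴ × 0.26 = 0.020306 m
Δh = 0.041064 + 0.044982 + 0.021504 + 0.020306 = 0.127856 m ≈ 128 mm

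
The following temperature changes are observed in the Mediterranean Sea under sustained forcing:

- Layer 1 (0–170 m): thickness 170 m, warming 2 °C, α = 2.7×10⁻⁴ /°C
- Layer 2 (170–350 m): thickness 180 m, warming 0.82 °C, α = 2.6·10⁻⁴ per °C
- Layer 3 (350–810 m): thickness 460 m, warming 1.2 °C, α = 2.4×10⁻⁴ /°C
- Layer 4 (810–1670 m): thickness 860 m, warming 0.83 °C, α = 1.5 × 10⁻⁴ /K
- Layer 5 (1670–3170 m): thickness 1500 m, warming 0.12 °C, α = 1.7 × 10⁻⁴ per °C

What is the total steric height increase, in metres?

2 × 170 × 2.7×10⁻⁴ = 0.09180 m
170–350 m: 2.6×10⁻⁴ × 0.82 × 180 = 0.038376 m
350–810 m: 1.2 × 460 × 2.4×10⁻⁴ = 0.13248 m
Layer 4: 1.5×10⁻⁴ × 860 × 0.83 = 0.10707 m
1670–3170 m: 0.12 × 1.7×10⁻⁴ × 1500 = 0.03060 m
Δh = 0.09180 + 0.038376 + 0.13248 + 0.10707 + 0.03060 = 0.400326 m ≈ 0.400 m

Δh ≈ 0.400 m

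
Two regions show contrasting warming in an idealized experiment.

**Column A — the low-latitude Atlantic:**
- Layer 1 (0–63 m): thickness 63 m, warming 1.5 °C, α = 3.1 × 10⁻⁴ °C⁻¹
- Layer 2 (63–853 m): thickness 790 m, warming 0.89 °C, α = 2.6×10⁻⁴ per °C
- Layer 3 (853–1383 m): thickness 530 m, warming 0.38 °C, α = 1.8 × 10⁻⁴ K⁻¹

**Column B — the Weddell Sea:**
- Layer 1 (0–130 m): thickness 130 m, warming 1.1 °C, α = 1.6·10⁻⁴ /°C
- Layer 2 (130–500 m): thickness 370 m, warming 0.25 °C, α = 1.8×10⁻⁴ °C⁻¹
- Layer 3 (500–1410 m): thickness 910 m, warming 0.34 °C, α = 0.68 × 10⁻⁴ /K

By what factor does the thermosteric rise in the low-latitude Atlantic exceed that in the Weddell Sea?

A 3.1×10⁻⁴ × 1.5 × 63 = 0.029295 m
A Layer 2: 790 × 0.89 × 2.6×10⁻⁴ = 0.182806 m
A 0.38 × 1.8×10⁻⁴ × 530 = 0.036252 m
A total: 0.248353 m
B 0–130 m: 1.1 × 130 × 1.6×10⁻⁴ = 0.02288 m
B Layer 2: 370 × 1.8×10⁻⁴ × 0.25 = 0.01665 m
B 500–1410 m: 0.68×10⁻⁴ × 910 × 0.34 = 0.0210392 m
B total: 0.0605692 m
Ratio: 0.248353 / 0.0605692 ≈ 4.100

≈ 4.1×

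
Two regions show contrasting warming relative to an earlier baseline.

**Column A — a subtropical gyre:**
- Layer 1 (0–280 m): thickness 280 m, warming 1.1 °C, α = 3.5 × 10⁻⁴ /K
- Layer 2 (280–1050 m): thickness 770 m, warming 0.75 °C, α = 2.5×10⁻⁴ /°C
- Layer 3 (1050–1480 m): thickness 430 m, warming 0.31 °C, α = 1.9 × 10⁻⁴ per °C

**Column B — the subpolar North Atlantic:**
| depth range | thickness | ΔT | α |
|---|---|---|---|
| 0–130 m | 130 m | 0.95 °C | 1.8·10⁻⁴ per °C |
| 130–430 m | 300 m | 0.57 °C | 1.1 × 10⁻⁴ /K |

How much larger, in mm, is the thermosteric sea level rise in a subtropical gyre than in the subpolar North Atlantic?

A 0–280 m: 280 × 1.1 × 3.5×10⁻⁴ = 0.10780 m
A 280–1050 m: 2.5×10⁻⁴ × 770 × 0.75 = 0.144375 m
A 1050–1480 m: 0.31 × 1.9×10⁻⁴ × 430 = 0.025327 m
A total: 0.277502 m
B 0–130 m: 130 × 0.95 × 1.8×10⁻⁴ = 0.02223 m
B 1.1×10⁻⁴ × 0.57 × 300 = 0.01881 m
B total: 0.04104 m
Difference: 0.277502 − 0.04104 = 0.236462 m

Δh_A − Δh_B ≈ 240 mm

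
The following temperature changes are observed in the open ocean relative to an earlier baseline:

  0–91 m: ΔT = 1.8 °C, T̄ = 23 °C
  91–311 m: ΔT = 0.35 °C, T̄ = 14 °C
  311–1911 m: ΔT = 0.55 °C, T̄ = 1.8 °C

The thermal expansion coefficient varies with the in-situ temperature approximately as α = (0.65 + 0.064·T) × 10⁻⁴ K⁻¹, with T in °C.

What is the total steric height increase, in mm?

Δh = 110 mm

Layer 1: α = (0.65 + 0.064×23)×10⁻⁴ = 2.122×10⁻⁴ K⁻¹
Layer 2: α = (0.65 + 0.064×14)×10⁻⁴ = 1.546×10⁻⁴ K⁻¹
Layer 3: α = (0.65 + 0.064×1.8)×10⁻⁴ = 0.7652×10⁻⁴ K⁻¹
91 × 1.8 × 2.122×10⁻⁴ = 0.03475836 m
91–311 m: 0.35 × 1.546×10⁻⁴ × 220 = 0.0119042 m
1600 × 0.7652×10⁻⁴ × 0.55 = 0.0673376 m
Δh = 0.03475836 + 0.0119042 + 0.0673376 = 0.11400016 m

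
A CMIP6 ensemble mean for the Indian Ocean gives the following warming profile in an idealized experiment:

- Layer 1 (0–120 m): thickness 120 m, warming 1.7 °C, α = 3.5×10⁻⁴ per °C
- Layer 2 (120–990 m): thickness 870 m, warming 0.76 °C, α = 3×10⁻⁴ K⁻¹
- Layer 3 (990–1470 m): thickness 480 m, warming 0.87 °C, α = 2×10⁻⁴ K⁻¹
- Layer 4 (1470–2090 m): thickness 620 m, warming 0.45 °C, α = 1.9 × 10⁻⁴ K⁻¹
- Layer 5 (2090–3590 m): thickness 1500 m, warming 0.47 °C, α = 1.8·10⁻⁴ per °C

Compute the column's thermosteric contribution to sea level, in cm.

Δh ≈ 53.3 cm

0–120 m: 3.5×10⁻⁴ × 1.7 × 120 = 0.07140 m
120–990 m: 3×10⁻⁴ × 870 × 0.76 = 0.19836 m
480 × 2×10⁻⁴ × 0.87 = 0.08352 m
0.45 × 620 × 1.9×10⁻⁴ = 0.05301 m
2090–3590 m: 0.47 × 1.8×10⁻⁴ × 1500 = 0.12690 m
Δh = 0.07140 + 0.19836 + 0.08352 + 0.05301 + 0.12690 = 0.53319 m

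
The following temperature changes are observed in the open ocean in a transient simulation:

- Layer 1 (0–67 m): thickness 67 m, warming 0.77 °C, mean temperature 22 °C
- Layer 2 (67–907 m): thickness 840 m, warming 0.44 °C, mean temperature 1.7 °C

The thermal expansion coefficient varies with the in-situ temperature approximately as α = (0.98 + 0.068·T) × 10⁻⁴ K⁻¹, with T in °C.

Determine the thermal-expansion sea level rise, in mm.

53.3 mm

Layer 1: α = (0.98 + 0.068×22)×10⁻⁴ = 2.476×10⁻⁴ K⁻¹
Layer 2: α = (0.98 + 0.068×1.7)×10⁻⁴ = 1.0956×10⁻⁴ K⁻¹
2.476×10⁻⁴ × 67 × 0.77 = 0.012773684 m
Layer 2: 840 × 1.0956×10⁻⁴ × 0.44 = 0.040493376 m
Δh = 0.012773684 + 0.040493376 = 0.05326706 m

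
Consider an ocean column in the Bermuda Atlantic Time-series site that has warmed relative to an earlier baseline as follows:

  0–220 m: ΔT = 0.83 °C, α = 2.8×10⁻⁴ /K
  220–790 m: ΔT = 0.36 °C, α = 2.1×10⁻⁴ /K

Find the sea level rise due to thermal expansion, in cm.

0–220 m: 2.8×10⁻⁴ × 220 × 0.83 = 0.051128 m
Layer 2: 0.36 × 570 × 2.1×10⁻⁴ = 0.043092 m
Δh = 0.051128 + 0.043092 = 0.09422 m ≈ 9.42 cm

Δh ≈ 9.42 cm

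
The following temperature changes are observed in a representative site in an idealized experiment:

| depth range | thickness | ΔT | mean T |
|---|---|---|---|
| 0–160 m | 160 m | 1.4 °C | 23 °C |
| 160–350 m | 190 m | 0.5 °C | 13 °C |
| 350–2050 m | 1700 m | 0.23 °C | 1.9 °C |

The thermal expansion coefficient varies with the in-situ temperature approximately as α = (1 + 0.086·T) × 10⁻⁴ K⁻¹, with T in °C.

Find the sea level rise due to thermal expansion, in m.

Layer 1: α = (1 + 0.086×23)×10⁻⁴ = 2.978×10⁻⁴ K⁻¹
Layer 2: α = (1 + 0.086×13)×10⁻⁴ = 2.118×10⁻⁴ K⁻¹
Layer 3: α = (1 + 0.086×1.9)×10⁻⁴ = 1.1634×10⁻⁴ K⁻¹
Layer 1: 160 × 2.978×10⁻⁴ × 1.4 = 0.0667072 m
160–350 m: 2.118×10⁻⁴ × 190 × 0.5 = 0.020121 m
1700 × 1.1634×10⁻⁴ × 0.23 = 0.04548894 m
Δh = 0.0667072 + 0.020121 + 0.04548894 = 0.13231714 m ≈ 0.132 m

0.132 m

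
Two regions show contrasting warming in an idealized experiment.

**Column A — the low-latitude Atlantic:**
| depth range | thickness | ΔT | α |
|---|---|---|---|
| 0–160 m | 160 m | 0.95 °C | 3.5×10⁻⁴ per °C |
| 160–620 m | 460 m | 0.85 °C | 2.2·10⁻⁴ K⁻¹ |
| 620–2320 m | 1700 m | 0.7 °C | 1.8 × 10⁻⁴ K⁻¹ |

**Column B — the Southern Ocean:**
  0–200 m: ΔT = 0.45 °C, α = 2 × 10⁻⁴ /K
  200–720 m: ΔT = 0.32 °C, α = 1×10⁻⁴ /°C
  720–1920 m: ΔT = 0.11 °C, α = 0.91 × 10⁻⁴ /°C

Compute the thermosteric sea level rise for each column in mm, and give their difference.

A 0.95 × 3.5×10⁻⁴ × 160 = 0.05320 m
A Layer 2: 0.85 × 460 × 2.2×10⁻⁴ = 0.08602 m
A 0.7 × 1700 × 1.8×10⁻⁴ = 0.21420 m
A total: 0.35342 m
B 0.45 × 2×10⁻⁴ × 200 = 0.01800 m
B Layer 2: 520 × 1×10⁻⁴ × 0.32 = 0.01664 m
B Layer 3: 0.91×10⁻⁴ × 1200 × 0.11 = 0.012012 m
B total: 0.046652 m
Difference: 0.35342 − 0.046652 = 0.306768 m

Δh_A ≈ 350 mm, Δh_B ≈ 47 mm; difference ≈ 310 mm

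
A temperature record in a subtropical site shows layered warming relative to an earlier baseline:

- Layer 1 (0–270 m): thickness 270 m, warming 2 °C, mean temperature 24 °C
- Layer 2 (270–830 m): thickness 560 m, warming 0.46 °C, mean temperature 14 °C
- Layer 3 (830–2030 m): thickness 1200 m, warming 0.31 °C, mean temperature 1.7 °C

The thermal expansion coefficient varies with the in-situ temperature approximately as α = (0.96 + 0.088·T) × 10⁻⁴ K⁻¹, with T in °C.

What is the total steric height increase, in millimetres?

Δh ≈ 264 mm

Layer 1: α = (0.96 + 0.088×24)×10⁻⁴ = 3.072×10⁻⁴ K⁻¹
Layer 2: α = (0.96 + 0.088×14)×10⁻⁴ = 2.192×10⁻⁴ K⁻¹
Layer 3: α = (0.96 + 0.088×1.7)×10⁻⁴ = 1.1096×10⁻⁴ K⁻¹
Layer 1: 2 × 270 × 3.072×10⁻⁴ = 0.165888 m
Layer 2: 2.192×10⁻⁴ × 560 × 0.46 = 0.05646592 m
1200 × 1.1096×10⁻⁴ × 0.31 = 0.04127712 m
Δh = 0.165888 + 0.05646592 + 0.04127712 = 0.26363104 m ≈ 264 mm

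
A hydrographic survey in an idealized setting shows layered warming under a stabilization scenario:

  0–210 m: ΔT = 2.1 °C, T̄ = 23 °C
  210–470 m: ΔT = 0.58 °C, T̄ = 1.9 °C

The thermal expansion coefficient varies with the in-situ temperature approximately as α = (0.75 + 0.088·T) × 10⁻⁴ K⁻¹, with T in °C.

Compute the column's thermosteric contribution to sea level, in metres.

Δh ≈ 0.14 m

Layer 1: α = (0.75 + 0.088×23)×10⁻⁴ = 2.774×10⁻⁴ K⁻¹
Layer 2: α = (0.75 + 0.088×1.9)×10⁻⁴ = 0.9172×10⁻⁴ K⁻¹
0–210 m: 2.1 × 210 × 2.774×10⁻⁴ = 0.1223334 m
210–470 m: 260 × 0.58 × 0.9172×10⁻⁴ = 0.013831376 m
Δh = 0.1223334 + 0.013831376 = 0.136164776 m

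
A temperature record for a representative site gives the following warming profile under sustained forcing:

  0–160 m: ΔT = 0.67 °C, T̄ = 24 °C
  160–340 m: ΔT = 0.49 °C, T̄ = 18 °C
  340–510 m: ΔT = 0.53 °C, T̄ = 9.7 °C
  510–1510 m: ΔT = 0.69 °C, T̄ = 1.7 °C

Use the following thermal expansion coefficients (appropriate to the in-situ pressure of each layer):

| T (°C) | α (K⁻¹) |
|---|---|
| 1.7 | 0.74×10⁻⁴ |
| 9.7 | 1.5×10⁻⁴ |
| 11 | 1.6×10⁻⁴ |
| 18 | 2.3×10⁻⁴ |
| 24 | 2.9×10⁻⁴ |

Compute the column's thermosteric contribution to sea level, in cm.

Layer 1 at 24 °C → α = 2.9×10⁻⁴ K⁻¹
Layer 2 at 18 °C → α = 2.3×10⁻⁴ K⁻¹
Layer 3 at 9.7 °C → α = 1.5×10⁻⁴ K⁻¹
Layer 4 at 1.7 °C → α = 0.74×10⁻⁴ K⁻¹
Layer 1: 160 × 2.9×10⁻⁴ × 0.67 = 0.031088 m
Layer 2: 0.49 × 180 × 2.3×10⁻⁴ = 0.020286 m
Layer 3: 1.5×10⁻⁴ × 170 × 0.53 = 0.013515 m
0.74×10⁻⁴ × 1000 × 0.69 = 0.05106 m
Δh = 0.031088 + 0.020286 + 0.013515 + 0.05106 = 0.115949 m

12 cm of thermosteric rise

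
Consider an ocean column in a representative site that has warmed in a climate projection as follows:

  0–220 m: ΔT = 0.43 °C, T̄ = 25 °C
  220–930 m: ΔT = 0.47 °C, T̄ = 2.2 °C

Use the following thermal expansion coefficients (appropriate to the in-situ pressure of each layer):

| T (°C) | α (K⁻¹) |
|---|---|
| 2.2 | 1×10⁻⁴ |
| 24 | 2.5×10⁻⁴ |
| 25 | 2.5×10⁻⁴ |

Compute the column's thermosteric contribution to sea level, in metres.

Layer 1 at 25 °C → α = 2.5×10⁻⁴ K⁻¹
Layer 2 at 2.2 °C → α = 1×10⁻⁴ K⁻¹
Layer 1: 220 × 0.43 × 2.5×10⁻⁴ = 0.02365 m
220–930 m: 710 × 1×10⁻⁴ × 0.47 = 0.03337 m
Δh = 0.02365 + 0.03337 = 0.05702 m

Δh ≈ 0.057 m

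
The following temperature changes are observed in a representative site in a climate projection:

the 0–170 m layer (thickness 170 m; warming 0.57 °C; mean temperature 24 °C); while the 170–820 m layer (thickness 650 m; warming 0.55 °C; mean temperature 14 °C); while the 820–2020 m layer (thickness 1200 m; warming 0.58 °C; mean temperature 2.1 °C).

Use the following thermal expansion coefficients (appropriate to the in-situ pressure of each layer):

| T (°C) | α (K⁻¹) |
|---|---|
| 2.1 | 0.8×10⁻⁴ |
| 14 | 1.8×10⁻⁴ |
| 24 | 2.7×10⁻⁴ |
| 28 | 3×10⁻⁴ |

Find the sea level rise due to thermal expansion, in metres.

Layer 1 at 24 °C → α = 2.7×10⁻⁴ K⁻¹
Layer 2 at 14 °C → α = 1.8×10⁻⁴ K⁻¹
Layer 3 at 2.1 °C → α = 0.8×10⁻⁴ K⁻¹
170 × 0.57 × 2.7×10⁻⁴ = 0.026163 m
Layer 2: 650 × 1.8×10⁻⁴ × 0.55 = 0.06435 m
0.58 × 0.8×10⁻⁴ × 1200 = 0.05568 m
Δh = 0.026163 + 0.06435 + 0.05568 = 0.146193 m ≈ 0.146 m

0.146 m of thermosteric rise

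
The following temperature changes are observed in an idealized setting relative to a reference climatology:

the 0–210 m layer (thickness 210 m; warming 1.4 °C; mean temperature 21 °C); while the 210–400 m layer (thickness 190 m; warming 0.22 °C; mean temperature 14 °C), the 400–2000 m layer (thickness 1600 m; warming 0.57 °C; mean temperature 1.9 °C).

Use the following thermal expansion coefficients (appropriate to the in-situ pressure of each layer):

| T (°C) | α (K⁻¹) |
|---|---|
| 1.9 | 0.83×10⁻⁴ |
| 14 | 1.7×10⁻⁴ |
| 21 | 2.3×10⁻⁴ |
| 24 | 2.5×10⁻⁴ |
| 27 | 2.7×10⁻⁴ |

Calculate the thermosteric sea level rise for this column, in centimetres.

Layer 1 at 21 °C → α = 2.3×10⁻⁴ K⁻¹
Layer 2 at 14 °C → α = 1.7×10⁻⁴ K⁻¹
Layer 3 at 1.9 °C → α = 0.83×10⁻⁴ K⁻¹
0–210 m: 2.3×10⁻⁴ × 1.4 × 210 = 0.06762 m
210–400 m: 0.22 × 1.7×10⁻⁴ × 190 = 0.007106 m
400–2000 m: 0.83×10⁻⁴ × 1600 × 0.57 = 0.075696 m
Δh = 0.06762 + 0.007106 + 0.075696 = 0.150422 m ≈ 15.0 cm

15.0 cm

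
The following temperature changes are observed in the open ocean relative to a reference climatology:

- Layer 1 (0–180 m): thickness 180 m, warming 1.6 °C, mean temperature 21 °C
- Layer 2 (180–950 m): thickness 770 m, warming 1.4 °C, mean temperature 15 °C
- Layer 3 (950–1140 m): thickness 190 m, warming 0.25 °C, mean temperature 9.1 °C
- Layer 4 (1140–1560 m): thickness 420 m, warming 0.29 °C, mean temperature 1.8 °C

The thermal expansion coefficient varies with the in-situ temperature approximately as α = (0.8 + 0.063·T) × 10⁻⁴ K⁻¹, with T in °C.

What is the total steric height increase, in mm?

Layer 1: α = (0.8 + 0.063×21)×10⁻⁴ = 2.123×10⁻⁴ K⁻¹
Layer 2: α = (0.8 + 0.063×15)×10⁻⁴ = 1.745×10⁻⁴ K⁻¹
Layer 3: α = (0.8 + 0.063×9.1)×10⁻⁴ = 1.3733×10⁻⁴ K⁻¹
Layer 4: α = (0.8 + 0.063×1.8)×10⁻⁴ = 0.9134×10⁻⁴ K⁻¹
Layer 1: 180 × 2.123×10⁻⁴ × 1.6 = 0.0611424 m
180–950 m: 1.4 × 1.745×10⁻⁴ × 770 = 0.188111 m
950–1140 m: 0.25 × 1.3733×10⁻⁴ × 190 = 0.006523175 m
0.29 × 420 × 0.9134×10⁻⁴ = 0.011125212 m
Δh = 0.0611424 + 0.188111 + 0.006523175 + 0.011125212 = 0.266901787 m ≈ 270 mm

270 mm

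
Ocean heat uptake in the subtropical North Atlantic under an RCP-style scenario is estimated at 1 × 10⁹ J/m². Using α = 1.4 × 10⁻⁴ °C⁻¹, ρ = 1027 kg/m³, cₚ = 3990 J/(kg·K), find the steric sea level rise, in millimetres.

Δh ≈ 34.2 mm

Δh = αQ/(ρcₚ) = 1.4×10⁻⁴ × 1×10⁹ / (1027 × 3990) ≈ 0.034165 m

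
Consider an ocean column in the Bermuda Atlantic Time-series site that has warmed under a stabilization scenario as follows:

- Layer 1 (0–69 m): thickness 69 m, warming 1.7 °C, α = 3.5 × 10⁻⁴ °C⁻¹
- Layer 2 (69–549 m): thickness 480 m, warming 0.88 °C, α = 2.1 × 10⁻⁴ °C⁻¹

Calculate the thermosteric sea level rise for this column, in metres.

Layer 1: 3.5×10⁻⁴ × 69 × 1.7 = 0.041055 m
2.1×10⁻⁴ × 480 × 0.88 = 0.088704 m
Δh = 0.041055 + 0.088704 = 0.129759 m ≈ 0.130 m

about 0.130 m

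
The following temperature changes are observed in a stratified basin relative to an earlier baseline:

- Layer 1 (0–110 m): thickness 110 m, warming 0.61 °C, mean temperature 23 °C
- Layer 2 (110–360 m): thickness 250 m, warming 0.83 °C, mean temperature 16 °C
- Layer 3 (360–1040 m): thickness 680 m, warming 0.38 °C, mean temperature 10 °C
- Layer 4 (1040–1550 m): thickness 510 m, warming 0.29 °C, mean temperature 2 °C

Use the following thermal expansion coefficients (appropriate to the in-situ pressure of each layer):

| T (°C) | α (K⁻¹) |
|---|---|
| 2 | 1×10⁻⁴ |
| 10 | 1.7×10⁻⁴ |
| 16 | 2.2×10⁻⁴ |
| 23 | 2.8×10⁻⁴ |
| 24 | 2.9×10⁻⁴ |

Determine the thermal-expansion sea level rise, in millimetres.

123 mm of thermosteric rise

Layer 1 at 23 °C → α = 2.8×10⁻⁴ K⁻¹
Layer 2 at 16 °C → α = 2.2×10⁻⁴ K⁻¹
Layer 3 at 10 °C → α = 1.7×10⁻⁴ K⁻¹
Layer 4 at 2 °C → α = 1×10⁻⁴ K⁻¹
2.8×10⁻⁴ × 110 × 0.61 = 0.018788 m
110–360 m: 250 × 2.2×10⁻⁴ × 0.83 = 0.04565 m
360–1040 m: 680 × 1.7×10⁻⁴ × 0.38 = 0.043928 m
Layer 4: 0.29 × 1×10⁻⁴ × 510 = 0.01479 m
Δh = 0.018788 + 0.04565 + 0.043928 + 0.01479 = 0.123156 m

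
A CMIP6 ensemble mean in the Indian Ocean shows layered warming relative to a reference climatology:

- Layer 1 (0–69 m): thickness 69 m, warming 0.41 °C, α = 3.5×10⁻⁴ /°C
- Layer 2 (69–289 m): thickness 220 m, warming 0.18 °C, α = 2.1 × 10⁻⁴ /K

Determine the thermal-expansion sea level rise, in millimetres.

69 × 3.5×10⁻⁴ × 0.41 = 0.0099015 m
69–289 m: 0.18 × 2.1×10⁻⁴ × 220 = 0.008316 m
Δh = 0.0099015 + 0.008316 = 0.0182175 m ≈ 18.2 mm

Δh = 18.2 mm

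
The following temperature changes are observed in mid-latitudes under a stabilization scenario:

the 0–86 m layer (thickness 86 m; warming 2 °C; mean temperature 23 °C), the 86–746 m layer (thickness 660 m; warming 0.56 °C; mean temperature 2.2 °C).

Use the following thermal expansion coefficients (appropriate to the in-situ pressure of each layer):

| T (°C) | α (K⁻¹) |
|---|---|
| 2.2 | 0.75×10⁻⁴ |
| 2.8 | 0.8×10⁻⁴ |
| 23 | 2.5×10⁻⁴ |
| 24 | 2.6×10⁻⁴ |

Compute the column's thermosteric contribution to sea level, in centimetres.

Layer 1 at 23 °C → α = 2.5×10⁻⁴ K⁻¹
Layer 2 at 2.2 °C → α = 0.75×10⁻⁴ K⁻¹
0–86 m: 2 × 86 × 2.5×10⁻⁴ = 0.04300 m
0.56 × 0.75×10⁻⁴ × 660 = 0.02772 m
Δh = 0.04300 + 0.02772 = 0.07072 m

7.07 cm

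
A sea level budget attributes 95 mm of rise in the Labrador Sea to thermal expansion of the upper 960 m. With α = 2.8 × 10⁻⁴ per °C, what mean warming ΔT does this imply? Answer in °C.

about 0.353 °C

ΔT = Δh/(αH) = 0.095 / (2.8×10⁻⁴ × 960) ≈ 0.3534 °C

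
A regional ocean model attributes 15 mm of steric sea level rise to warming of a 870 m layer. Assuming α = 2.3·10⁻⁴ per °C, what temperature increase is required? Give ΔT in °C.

ΔT = Δh/(αH) = 0.015 / (2.3×10⁻⁴ × 870) ≈ 0.07496 °C

ΔT ≈ 0.0750 °C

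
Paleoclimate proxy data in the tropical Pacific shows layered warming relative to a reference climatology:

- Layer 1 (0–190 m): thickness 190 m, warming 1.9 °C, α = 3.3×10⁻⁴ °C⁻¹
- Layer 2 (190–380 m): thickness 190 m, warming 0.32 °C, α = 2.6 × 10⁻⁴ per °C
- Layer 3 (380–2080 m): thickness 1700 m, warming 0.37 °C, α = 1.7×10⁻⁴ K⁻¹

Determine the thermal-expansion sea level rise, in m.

Δh ≈ 0.242 m

Layer 1: 190 × 3.3×10⁻⁴ × 1.9 = 0.11913 m
Layer 2: 2.6×10⁻⁴ × 190 × 0.32 = 0.015808 m
380–2080 m: 1.7×10⁻⁴ × 0.37 × 1700 = 0.10693 m
Δh = 0.11913 + 0.015808 + 0.10693 = 0.241868 m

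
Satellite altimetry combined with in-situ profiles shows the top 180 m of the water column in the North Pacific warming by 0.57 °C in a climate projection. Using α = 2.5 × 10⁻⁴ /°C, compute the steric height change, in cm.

about 2.57 cm

Δh = αΔT·H = 2.5×10⁻⁴ × 0.57 × 180 = 0.02565 m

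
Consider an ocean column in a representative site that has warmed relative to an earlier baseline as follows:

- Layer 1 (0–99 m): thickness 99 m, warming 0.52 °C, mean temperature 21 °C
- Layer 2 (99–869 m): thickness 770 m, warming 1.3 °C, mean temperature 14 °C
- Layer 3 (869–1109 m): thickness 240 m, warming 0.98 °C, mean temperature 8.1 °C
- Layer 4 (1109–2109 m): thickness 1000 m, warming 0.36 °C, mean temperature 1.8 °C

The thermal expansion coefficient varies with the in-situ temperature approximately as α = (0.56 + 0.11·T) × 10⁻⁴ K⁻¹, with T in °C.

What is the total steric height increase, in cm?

Δh ≈ 28.6 cm

Layer 1: α = (0.56 + 0.11×21)×10⁻⁴ = 2.87×10⁻⁴ K⁻¹
Layer 2: α = (0.56 + 0.11×14)×10⁻⁴ = 2.1×10⁻⁴ K⁻¹
Layer 3: α = (0.56 + 0.11×8.1)×10⁻⁴ = 1.451×10⁻⁴ K⁻¹
Layer 4: α = (0.56 + 0.11×1.8)×10⁻⁴ = 0.758×10⁻⁴ K⁻¹
2.87×10⁻⁴ × 0.52 × 99 = 0.01477476 m
99–869 m: 1.3 × 2.1×10⁻⁴ × 770 = 0.21021 m
869–1109 m: 0.98 × 1.451×10⁻⁴ × 240 = 0.03412752 m
1109–2109 m: 0.758×10⁻⁴ × 1000 × 0.36 = 0.027288 m
Δh = 0.01477476 + 0.21021 + 0.03412752 + 0.027288 = 0.28640028 m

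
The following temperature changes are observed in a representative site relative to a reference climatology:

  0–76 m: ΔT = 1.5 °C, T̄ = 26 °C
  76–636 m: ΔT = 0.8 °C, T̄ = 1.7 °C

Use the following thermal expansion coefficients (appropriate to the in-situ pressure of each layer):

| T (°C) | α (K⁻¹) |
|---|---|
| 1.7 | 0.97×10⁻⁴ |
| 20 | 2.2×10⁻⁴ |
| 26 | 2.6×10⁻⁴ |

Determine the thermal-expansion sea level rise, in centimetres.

7.3 cm of thermosteric rise

Layer 1 at 26 °C → α = 2.6×10⁻⁴ K⁻¹
Layer 2 at 1.7 °C → α = 0.97×10⁻⁴ K⁻¹
76 × 2.6×10⁻⁴ × 1.5 = 0.02964 m
76–636 m: 560 × 0.97×10⁻⁴ × 0.8 = 0.043456 m
Δh = 0.02964 + 0.043456 = 0.073096 m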